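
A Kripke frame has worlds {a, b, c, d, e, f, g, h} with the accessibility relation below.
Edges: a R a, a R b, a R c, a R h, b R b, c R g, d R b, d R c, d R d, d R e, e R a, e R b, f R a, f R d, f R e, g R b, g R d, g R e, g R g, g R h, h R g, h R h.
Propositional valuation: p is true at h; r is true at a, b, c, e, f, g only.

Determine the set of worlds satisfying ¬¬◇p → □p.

b, c, d, e, f

Let φ = ¬¬◇p → □p. Evaluate φ at each world:
  a (successors {a, b, c, h}): φ is false.
  b (successors {b}): φ is true.
  c (successors {g}): φ is true.
  d (successors {b, c, d, e}): φ is true.
  e (successors {a, b}): φ is true.
  f (successors {a, d, e}): φ is true.
  g (successors {b, d, e, g, h}): φ is false.
  h (successors {g, h}): φ is false.
For instance, at e:
  At e: ¬¬◇p is false, □p is false, so ¬¬◇p → □p is true.
    At e: ¬◇p is true, so ¬¬◇p is false.
      At e: ◇p is false, so ¬◇p is true.
    At e: □p requires p at every successor {a, b}.
      p fails at a, so □p is false at e.
Satisfying worlds: {b, c, d, e, f}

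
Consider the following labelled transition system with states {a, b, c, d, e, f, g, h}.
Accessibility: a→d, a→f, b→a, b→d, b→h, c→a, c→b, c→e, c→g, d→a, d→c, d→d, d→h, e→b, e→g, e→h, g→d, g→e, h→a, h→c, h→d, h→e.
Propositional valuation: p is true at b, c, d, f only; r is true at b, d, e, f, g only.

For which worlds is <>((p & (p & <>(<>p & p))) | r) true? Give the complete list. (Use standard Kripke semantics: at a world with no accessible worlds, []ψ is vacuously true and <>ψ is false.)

a, b, c, d, e, g, h

Let φ = <>((p & (p & <>(<>p & p))) | r). Evaluate φ at each world:
  a (successors {d, f}): φ is true.
  b (successors {a, d, h}): φ is true.
  c (successors {a, b, e, g}): φ is true.
  d (successors {a, c, d, h}): φ is true.
  e (successors {b, g, h}): φ is true.
  f (successors ∅): φ is false.
  g (successors {d, e}): φ is true.
  h (successors {a, c, d, e}): φ is true.
For instance, at d:
  At d: <>((p & (p & <>(<>p & p))) | r) requires (p & (p & <>(<>p & p))) | r at some successor in {a, c, d, h}.
    (p & (p & <>(<>p & p))) | r holds at c, so <>((p & (p & <>(<>p & p))) | r) is true at d.
      At c: p & (p & <>(<>p & p)) is true, r is false, so (p & (p & <>(<>p & p))) | r is true.
Satisfying worlds: {a, b, c, d, e, g, h}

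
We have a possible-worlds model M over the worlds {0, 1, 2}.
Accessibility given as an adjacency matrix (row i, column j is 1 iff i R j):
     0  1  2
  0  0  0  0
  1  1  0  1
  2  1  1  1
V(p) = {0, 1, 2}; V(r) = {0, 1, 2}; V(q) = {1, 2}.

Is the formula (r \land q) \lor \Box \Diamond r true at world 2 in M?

Yes

At 2: r \land q is true, \Box \Diamond r is false, so (r \land q) \lor \Box \Diamond r is true.
  At 2: \Box \Diamond r requires \Diamond r at every successor {0, 1, 2}.
    \Diamond r fails at 0, so \Box \Diamond r is false at 2.
      At 0: no accessible worlds, so \Diamond r is false.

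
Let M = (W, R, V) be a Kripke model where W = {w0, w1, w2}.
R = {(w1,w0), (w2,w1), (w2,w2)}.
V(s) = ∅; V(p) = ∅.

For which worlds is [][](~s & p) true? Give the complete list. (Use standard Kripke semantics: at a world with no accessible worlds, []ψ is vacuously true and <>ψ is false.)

Let φ = [][](~s & p). Evaluate φ at each world:
  w0 (successors ∅): φ is true.
  w1 (successors {w0}): φ is true.
  w2 (successors {w1, w2}): φ is false.
For instance, at w2:
  At w2: [][](~s & p) requires [](~s & p) at every successor {w1, w2}.
    [](~s & p) fails at w1, so [][](~s & p) is false at w2.
      At w1: [](~s & p) requires ~s & p at every successor {w0}.
        ~s & p fails at w0, so [](~s & p) is false at w1.
Satisfying worlds: {w0, w1}

w0, w1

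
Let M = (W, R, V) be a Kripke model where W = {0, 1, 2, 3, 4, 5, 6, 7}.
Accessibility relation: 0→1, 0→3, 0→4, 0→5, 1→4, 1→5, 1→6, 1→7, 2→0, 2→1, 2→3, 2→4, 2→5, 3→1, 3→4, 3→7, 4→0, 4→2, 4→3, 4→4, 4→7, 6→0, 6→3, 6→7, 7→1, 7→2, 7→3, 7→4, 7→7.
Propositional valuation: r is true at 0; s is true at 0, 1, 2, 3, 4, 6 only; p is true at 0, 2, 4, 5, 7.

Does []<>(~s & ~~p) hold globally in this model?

Recall that []ψ holds at a world iff ψ holds at every accessible world, and <>ψ holds iff ψ holds at some accessible world.
Let φ = []<>(~s & ~~p). Evaluate φ at each world:
  0 (successors {1, 3, 4, 5}): φ is false.
  1 (successors {4, 5, 6, 7}): φ is false.
  2 (successors {0, 1, 3, 4, 5}): φ is false.
  3 (successors {1, 4, 7}): φ is true.
  4 (successors {0, 2, 3, 4, 7}): φ is true.
  5 (successors ∅): φ is true.
  6 (successors {0, 3, 7}): φ is true.
  7 (successors {1, 2, 3, 4, 7}): φ is true.
Detail at 0 (counterexample):
  At 0: []<>(~s & ~~p) requires <>(~s & ~~p) at every successor {1, 3, 4, 5}.
    <>(~s & ~~p) fails at 5, so []<>(~s & ~~p) is false at 0.
      At 5: no accessible worlds, so <>(~s & ~~p) is false.

No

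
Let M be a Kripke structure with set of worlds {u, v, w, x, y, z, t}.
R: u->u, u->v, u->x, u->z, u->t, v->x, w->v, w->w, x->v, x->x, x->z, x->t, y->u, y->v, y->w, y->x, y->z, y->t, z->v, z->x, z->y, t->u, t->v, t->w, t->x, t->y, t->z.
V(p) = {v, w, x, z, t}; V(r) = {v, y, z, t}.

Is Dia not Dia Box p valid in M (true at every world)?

No

Let φ = Dia not Dia Box p. Evaluate φ at each world:
  u (successors {u, v, x, z, t}): φ is false.
  v (successors {x}): φ is false.
  w (successors {v, w}): φ is false.
  x (successors {v, x, z, t}): φ is false.
  y (successors {u, v, w, x, z, t}): φ is false.
  z (successors {v, x, y}): φ is false.
  t (successors {u, v, w, x, y, z}): φ is false.
Detail at u (counterexample):
  At u: Dia not Dia Box p requires not Dia Box p at some successor in {u, v, x, z, t}.
    At u: not Dia Box p is false.
    At v: not Dia Box p is false.
    At x: not Dia Box p is false.
    At z: not Dia Box p is false.
    At t: not Dia Box p is false.
  So Dia not Dia Box p is false at u.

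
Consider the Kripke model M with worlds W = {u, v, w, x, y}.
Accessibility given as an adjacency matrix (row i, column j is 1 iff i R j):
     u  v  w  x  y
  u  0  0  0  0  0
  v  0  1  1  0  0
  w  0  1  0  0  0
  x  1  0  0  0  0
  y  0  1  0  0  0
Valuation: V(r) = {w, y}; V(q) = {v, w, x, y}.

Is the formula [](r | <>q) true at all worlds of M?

No

Let φ = [](r | <>q). Evaluate φ at each world:
  u (successors ∅): φ is true.
  v (successors {v, w}): φ is true.
  w (successors {v}): φ is true.
  x (successors {u}): φ is false.
  y (successors {v}): φ is true.
Detail at x (counterexample):
  At x: [](r | <>q) requires r | <>q at every successor {u}.
    r | <>q fails at u, so [](r | <>q) is false at x.
      At u: r is false, <>q is false, so r | <>q is false.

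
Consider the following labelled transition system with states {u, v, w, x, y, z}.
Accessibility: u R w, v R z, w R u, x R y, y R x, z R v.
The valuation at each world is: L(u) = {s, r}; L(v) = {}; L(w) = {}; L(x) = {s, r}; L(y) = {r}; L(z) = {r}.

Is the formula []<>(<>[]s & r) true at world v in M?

No

Recall that []ψ holds at a world iff ψ holds at every accessible world, and <>ψ holds iff ψ holds at some accessible world.
At v: []<>(<>[]s & r) requires <>(<>[]s & r) at every successor {z}.
  <>(<>[]s & r) fails at z, so []<>(<>[]s & r) is false at v.
    At z: <>(<>[]s & r) requires <>[]s & r at some successor in {v}.
      At v: <>[]s & r is false.
    So <>(<>[]s & r) is false at z.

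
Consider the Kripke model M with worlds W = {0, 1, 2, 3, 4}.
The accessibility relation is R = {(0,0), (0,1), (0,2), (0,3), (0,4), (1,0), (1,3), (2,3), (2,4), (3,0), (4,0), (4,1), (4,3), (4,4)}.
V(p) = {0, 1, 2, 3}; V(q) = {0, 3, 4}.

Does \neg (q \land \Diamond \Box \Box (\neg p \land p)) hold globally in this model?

Yes

Recall that \Box ψ holds at a world iff ψ holds at every accessible world, and \Diamond ψ holds iff ψ holds at some accessible world.
Let φ = \neg (q \land \Diamond \Box \Box (\neg p \land p)). Evaluate φ at each world:
  0 (successors {0, 1, 2, 3, 4}): φ is true.
  1 (successors {0, 3}): φ is true.
  2 (successors {3, 4}): φ is true.
  3 (successors {0}): φ is true.
  4 (successors {0, 1, 3, 4}): φ is true.
For instance, at 4:
  At 4: q \land \Diamond \Box \Box (\neg p \land p) is false, so \neg (q \land \Diamond \Box \Box (\neg p \land p)) is true.
    At 4: q is true, \Diamond \Box \Box (\neg p \land p) is false, so q \land \Diamond \Box \Box (\neg p \land p) is false.
      At 4: \Diamond \Box \Box (\neg p \land p) requires \Box \Box (\neg p \land p) at some successor in {0, 1, 3, 4}.
        At 0: \Box \Box (\neg p \land p) is false.
        At 1: \Box \Box (\neg p \land p) is false.
        At 3: \Box \Box (\neg p \land p) is false.
        At 4: \Box \Box (\neg p \land p) is false.
      So \Diamond \Box \Box (\neg p \land p) is false at 4.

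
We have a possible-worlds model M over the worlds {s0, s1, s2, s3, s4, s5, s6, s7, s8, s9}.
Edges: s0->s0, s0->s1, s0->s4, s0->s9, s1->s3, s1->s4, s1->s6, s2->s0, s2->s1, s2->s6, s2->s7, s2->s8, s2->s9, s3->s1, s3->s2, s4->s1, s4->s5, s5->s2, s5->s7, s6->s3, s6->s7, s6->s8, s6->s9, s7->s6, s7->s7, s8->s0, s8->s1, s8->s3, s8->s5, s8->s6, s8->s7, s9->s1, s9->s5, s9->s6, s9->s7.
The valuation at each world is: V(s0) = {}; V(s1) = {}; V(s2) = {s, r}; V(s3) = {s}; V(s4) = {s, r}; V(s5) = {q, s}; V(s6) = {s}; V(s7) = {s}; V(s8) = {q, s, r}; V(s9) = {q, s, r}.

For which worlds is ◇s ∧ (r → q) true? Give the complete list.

Let φ = ◇s ∧ (r → q). Evaluate φ at each world:
  s0 (successors {s0, s1, s4, s9}): φ is true.
  s1 (successors {s3, s4, s6}): φ is true.
  s2 (successors {s0, s1, s6, s7, s8, s9}): φ is false.
  s3 (successors {s1, s2}): φ is true.
  s4 (successors {s1, s5}): φ is false.
  s5 (successors {s2, s7}): φ is true.
  s6 (successors {s3, s7, s8, s9}): φ is true.
  s7 (successors {s6, s7}): φ is true.
  s8 (successors {s0, s1, s3, s5, s6, s7}): φ is true.
  s9 (successors {s1, s5, s6, s7}): φ is true.
For instance, at s9:
  At s9: ◇s is true, r → q is true, so ◇s ∧ (r → q) is true.
    At s9: ◇s requires s at some successor in {s1, s5, s6, s7}.
      s holds at s5, so ◇s is true at s9.
Satisfying worlds: {s0, s1, s3, s5, s6, s7, s8, s9}

s0, s1, s3, s5, s6, s7, s8, s9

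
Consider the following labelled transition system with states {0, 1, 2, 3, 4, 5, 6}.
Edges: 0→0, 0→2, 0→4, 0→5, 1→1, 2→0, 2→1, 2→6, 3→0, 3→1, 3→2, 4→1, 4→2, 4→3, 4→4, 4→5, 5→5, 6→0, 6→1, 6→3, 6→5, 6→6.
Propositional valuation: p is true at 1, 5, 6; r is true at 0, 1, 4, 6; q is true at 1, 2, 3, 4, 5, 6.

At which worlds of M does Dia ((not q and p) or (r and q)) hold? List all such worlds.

Let φ = Dia ((not q and p) or (r and q)). Evaluate φ at each world:
  0 (successors {0, 2, 4, 5}): φ is true.
  1 (successors {1}): φ is true.
  2 (successors {0, 1, 6}): φ is true.
  3 (successors {0, 1, 2}): φ is true.
  4 (successors {1, 2, 3, 4, 5}): φ is true.
  5 (successors {5}): φ is false.
  6 (successors {0, 1, 3, 5, 6}): φ is true.
For instance, at 0:
  At 0: Dia ((not q and p) or (r and q)) requires (not q and p) or (r and q) at some successor in {0, 2, 4, 5}.
    (not q and p) or (r and q) holds at 4, so Dia ((not q and p) or (r and q)) is true at 0.
Satisfying worlds: {0, 1, 2, 3, 4, 6}

0, 1, 2, 3, 4, 6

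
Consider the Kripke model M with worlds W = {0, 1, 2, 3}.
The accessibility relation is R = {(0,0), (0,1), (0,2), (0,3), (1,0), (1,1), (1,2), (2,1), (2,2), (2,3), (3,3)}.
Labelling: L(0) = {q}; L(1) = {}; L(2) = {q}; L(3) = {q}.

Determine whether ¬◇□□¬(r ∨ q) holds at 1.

Yes

At 1: ◇□□¬(r ∨ q) is false, so ¬◇□□¬(r ∨ q) is true.
  At 1: ◇□□¬(r ∨ q) requires □□¬(r ∨ q) at some successor in {0, 1, 2}.
    At 0: □□¬(r ∨ q) is false.
    At 1: □□¬(r ∨ q) is false.
    At 2: □□¬(r ∨ q) is false.
  So ◇□□¬(r ∨ q) is false at 1.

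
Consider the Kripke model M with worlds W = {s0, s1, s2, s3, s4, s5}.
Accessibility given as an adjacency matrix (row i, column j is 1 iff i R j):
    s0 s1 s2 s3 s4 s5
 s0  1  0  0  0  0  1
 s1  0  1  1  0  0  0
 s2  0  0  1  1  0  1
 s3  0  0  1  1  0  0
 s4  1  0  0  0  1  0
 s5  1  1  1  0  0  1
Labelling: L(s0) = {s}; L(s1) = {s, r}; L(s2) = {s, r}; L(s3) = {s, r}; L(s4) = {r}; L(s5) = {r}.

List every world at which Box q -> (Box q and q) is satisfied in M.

s0, s1, s2, s3, s4, s5

Recall that Box ψ holds at a world iff ψ holds at every accessible world, and Dia ψ holds iff ψ holds at some accessible world.
Let φ = Box q -> (Box q and q). Evaluate φ at each world:
  s0 (successors {s0, s5}): φ is true.
  s1 (successors {s1, s2}): φ is true.
  s2 (successors {s2, s3, s5}): φ is true.
  s3 (successors {s2, s3}): φ is true.
  s4 (successors {s0, s4}): φ is true.
  s5 (successors {s0, s1, s2, s5}): φ is true.
For instance, at s4:
  At s4: Box q is false, Box q and q is false, so Box q -> (Box q and q) is true.
    At s4: Box q requires q at every successor {s0, s4}.
      q fails at s0, so Box q is false at s4.
    At s4: Box q is false, q is false, so Box q and q is false.
      At s4: Box q requires q at every successor {s0, s4}.
        q fails at s0, so Box q is false at s4.
Satisfying worlds: {s0, s1, s2, s3, s4, s5}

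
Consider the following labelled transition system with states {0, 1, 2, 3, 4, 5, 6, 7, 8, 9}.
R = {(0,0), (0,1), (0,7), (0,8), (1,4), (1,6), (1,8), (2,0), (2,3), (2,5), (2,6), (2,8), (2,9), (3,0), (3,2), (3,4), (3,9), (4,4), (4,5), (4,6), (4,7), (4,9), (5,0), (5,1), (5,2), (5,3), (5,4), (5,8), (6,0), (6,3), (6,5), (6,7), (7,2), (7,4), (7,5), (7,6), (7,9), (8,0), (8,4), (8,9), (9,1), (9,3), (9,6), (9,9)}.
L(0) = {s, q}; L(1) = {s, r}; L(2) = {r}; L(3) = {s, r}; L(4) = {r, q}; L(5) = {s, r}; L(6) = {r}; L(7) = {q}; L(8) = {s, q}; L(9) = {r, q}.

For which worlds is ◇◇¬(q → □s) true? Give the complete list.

Recall that □ψ holds at a world iff ψ holds at every accessible world, and ◇ψ holds iff ψ holds at some accessible world.
Let φ = ◇◇¬(q → □s). Evaluate φ at each world:
  0 (successors {0, 1, 7, 8}): φ is true.
  1 (successors {4, 6, 8}): φ is true.
  2 (successors {0, 3, 5, 6, 8, 9}): φ is true.
  3 (successors {0, 2, 4, 9}): φ is true.
  4 (successors {4, 5, 6, 7, 9}): φ is true.
  5 (successors {0, 1, 2, 3, 4, 8}): φ is true.
  6 (successors {0, 3, 5, 7}): φ is true.
  7 (successors {2, 4, 5, 6, 9}): φ is true.
  8 (successors {0, 4, 9}): φ is true.
  9 (successors {1, 3, 6, 9}): φ is true.
For instance, at 3:
  At 3: ◇◇¬(q → □s) requires ◇¬(q → □s) at some successor in {0, 2, 4, 9}.
    ◇¬(q → □s) holds at 0, so ◇◇¬(q → □s) is true at 3.
      At 0: ◇¬(q → □s) requires ¬(q → □s) at some successor in {0, 1, 7, 8}.
        ¬(q → □s) holds at 0, so ◇¬(q → □s) is true at 0.
Satisfying worlds: {0, 1, 2, 3, 4, 5, 6, 7, 8, 9}

0, 1, 2, 3, 4, 5, 6, 7, 8, 9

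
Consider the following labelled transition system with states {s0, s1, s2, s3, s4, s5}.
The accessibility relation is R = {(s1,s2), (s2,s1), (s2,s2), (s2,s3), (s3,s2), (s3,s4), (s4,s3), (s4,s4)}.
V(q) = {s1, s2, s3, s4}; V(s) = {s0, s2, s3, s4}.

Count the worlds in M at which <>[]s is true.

3

Let φ = <>[]s. Evaluate φ at each world:
  s0 (successors ∅): φ is false.
  s1 (successors {s2}): φ is false.
  s2 (successors {s1, s2, s3}): φ is true.
  s3 (successors {s2, s4}): φ is true.
  s4 (successors {s3, s4}): φ is true.
  s5 (successors ∅): φ is false.
For instance, at s2:
  At s2: <>[]s requires []s at some successor in {s1, s2, s3}.
    []s holds at s1, so <>[]s is true at s2.
      At s1: []s requires s at every successor {s2}.
        At s2: s is true.
      So []s is true at s1.
Satisfying worlds: {s2, s3, s4}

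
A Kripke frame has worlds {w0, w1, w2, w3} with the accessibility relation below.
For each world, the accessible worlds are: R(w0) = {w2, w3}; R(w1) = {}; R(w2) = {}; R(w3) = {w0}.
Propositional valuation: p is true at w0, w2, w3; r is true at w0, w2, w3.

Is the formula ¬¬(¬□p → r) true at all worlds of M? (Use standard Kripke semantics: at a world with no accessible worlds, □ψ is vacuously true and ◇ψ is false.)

Yes

Let φ = ¬¬(¬□p → r). Evaluate φ at each world:
  w0 (successors {w2, w3}): φ is true.
  w1 (successors ∅): φ is true.
  w2 (successors ∅): φ is true.
  w3 (successors {w0}): φ is true.
For instance, at w0:
  At w0: ¬(¬□p → r) is false, so ¬¬(¬□p → r) is true.
    At w0: ¬□p → r is true, so ¬(¬□p → r) is false.
      At w0: ¬□p is false, r is true, so ¬□p → r is true.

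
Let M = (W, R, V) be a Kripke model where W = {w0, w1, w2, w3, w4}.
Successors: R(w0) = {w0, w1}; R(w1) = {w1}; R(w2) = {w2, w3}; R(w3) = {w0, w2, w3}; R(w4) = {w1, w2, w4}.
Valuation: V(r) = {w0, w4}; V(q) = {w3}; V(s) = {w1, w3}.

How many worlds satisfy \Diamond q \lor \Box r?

Recall that \Box ψ holds at a world iff ψ holds at every accessible world, and \Diamond ψ holds iff ψ holds at some accessible world.
Let φ = \Diamond q \lor \Box r. Evaluate φ at each world:
  w0 (successors {w0, w1}): φ is false.
  w1 (successors {w1}): φ is false.
  w2 (successors {w2, w3}): φ is true.
  w3 (successors {w0, w2, w3}): φ is true.
  w4 (successors {w1, w2, w4}): φ is false.
For instance, at w0:
  At w0: \Diamond q is false, \Box r is false, so \Diamond q \lor \Box r is false.
    At w0: \Diamond q requires q at some successor in {w0, w1}.
      At w0: q is false.
      At w1: q is false.
    So \Diamond q is false at w0.
    At w0: \Box r requires r at every successor {w0, w1}.
      r fails at w1, so \Box r is false at w0.
Satisfying worlds: {w2, w3}

2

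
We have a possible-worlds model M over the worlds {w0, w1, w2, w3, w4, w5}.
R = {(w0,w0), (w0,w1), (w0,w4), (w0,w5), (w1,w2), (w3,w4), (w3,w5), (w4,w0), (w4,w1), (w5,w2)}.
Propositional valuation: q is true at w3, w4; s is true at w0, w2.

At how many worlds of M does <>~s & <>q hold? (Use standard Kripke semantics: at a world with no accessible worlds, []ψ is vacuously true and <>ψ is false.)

Let φ = <>~s & <>q. Evaluate φ at each world:
  w0 (successors {w0, w1, w4, w5}): φ is true.
  w1 (successors {w2}): φ is false.
  w2 (successors ∅): φ is false.
  w3 (successors {w4, w5}): φ is true.
  w4 (successors {w0, w1}): φ is false.
  w5 (successors {w2}): φ is false.
For instance, at w0:
  At w0: <>~s is true, <>q is true, so <>~s & <>q is true.
    At w0: <>~s requires ~s at some successor in {w0, w1, w4, w5}.
      ~s holds at w1, so <>~s is true at w0.
    At w0: <>q requires q at some successor in {w0, w1, w4, w5}.
      q holds at w4, so <>q is true at w0.
Satisfying worlds: {w0, w3}

2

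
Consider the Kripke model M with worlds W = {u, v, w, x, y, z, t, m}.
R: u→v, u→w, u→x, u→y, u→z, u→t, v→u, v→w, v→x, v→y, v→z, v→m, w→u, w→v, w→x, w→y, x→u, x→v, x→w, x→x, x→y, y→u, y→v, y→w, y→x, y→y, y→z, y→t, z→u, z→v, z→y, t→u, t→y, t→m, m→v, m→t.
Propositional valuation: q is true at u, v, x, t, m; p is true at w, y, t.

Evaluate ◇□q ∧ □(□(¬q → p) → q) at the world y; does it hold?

Recall that □ψ holds at a world iff ψ holds at every accessible world, and ◇ψ holds iff ψ holds at some accessible world.
At y: ◇□q is false, □(□(¬q → p) → q) is false, so ◇□q ∧ □(□(¬q → p) → q) is false.
  At y: ◇□q requires □q at some successor in {u, v, w, x, y, z, t}.
    At u: □q is false.
    At v: □q is false.
    At w: □q is false.
    At x: □q is false.
    At y: □q is false.
    At z: □q is false.
    At t: □q is false.
  So ◇□q is false at y.
  At y: □(□(¬q → p) → q) requires □(¬q → p) → q at every successor {u, v, w, x, y, z, t}.
    □(¬q → p) → q fails at w, so □(□(¬q → p) → q) is false at y.
      At w: □(¬q → p) is true, q is false, so □(¬q → p) → q is false.

No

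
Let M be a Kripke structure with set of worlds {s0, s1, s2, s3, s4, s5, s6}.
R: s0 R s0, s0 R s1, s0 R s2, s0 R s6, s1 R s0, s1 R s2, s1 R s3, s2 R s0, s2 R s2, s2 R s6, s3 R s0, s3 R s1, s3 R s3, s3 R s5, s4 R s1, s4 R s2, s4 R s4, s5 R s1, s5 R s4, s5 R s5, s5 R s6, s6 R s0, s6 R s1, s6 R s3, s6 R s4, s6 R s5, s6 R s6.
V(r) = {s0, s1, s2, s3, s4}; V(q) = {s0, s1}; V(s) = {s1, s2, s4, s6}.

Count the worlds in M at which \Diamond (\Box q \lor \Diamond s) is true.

7

Let φ = \Diamond (\Box q \lor \Diamond s). Evaluate φ at each world:
  s0 (successors {s0, s1, s2, s6}): φ is true.
  s1 (successors {s0, s2, s3}): φ is true.
  s2 (successors {s0, s2, s6}): φ is true.
  s3 (successors {s0, s1, s3, s5}): φ is true.
  s4 (successors {s1, s2, s4}): φ is true.
  s5 (successors {s1, s4, s5, s6}): φ is true.
  s6 (successors {s0, s1, s3, s4, s5, s6}): φ is true.
For instance, at s2:
  At s2: \Diamond (\Box q \lor \Diamond s) requires \Box q \lor \Diamond s at some successor in {s0, s2, s6}.
    \Box q \lor \Diamond s holds at s0, so \Diamond (\Box q \lor \Diamond s) is true at s2.
      At s0: \Box q is false, \Diamond s is true, so \Box q \lor \Diamond s is true.
Satisfying worlds: {s0, s1, s2, s3, s4, s5, s6}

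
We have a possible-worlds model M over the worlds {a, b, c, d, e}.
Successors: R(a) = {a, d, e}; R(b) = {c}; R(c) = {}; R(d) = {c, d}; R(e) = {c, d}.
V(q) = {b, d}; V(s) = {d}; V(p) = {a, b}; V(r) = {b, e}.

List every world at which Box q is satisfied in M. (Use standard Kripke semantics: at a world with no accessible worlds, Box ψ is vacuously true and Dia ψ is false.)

c

Let φ = Box q. Evaluate φ at each world:
  a (successors {a, d, e}): φ is false.
  b (successors {c}): φ is false.
  c (successors ∅): φ is true.
  d (successors {c, d}): φ is false.
  e (successors {c, d}): φ is false.
For instance, at e:
  At e: Box q requires q at every successor {c, d}.
    q fails at c, so Box q is false at e.
Satisfying worlds: {c}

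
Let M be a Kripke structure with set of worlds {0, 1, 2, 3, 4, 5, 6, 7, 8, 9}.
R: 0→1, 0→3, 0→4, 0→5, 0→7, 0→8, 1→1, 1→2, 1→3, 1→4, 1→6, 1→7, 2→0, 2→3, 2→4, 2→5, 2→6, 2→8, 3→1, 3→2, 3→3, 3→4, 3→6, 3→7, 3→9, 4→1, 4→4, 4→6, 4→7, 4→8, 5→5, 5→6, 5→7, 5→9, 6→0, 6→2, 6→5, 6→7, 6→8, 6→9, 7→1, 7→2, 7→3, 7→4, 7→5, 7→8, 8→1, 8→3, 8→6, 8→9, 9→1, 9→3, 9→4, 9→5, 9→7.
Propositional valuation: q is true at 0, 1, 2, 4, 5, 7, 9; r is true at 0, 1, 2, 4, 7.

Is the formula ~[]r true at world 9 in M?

Yes

At 9: []r is false, so ~[]r is true.
  At 9: []r requires r at every successor {1, 3, 4, 5, 7}.
    r fails at 3, so []r is false at 9.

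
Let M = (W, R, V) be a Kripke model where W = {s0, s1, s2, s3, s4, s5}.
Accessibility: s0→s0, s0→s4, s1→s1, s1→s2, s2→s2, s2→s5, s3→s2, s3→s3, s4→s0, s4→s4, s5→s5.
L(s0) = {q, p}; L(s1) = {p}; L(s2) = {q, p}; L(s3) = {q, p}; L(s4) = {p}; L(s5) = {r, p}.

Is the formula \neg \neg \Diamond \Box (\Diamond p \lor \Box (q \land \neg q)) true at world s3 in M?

At s3: \neg \Diamond \Box (\Diamond p \lor \Box (q \land \neg q)) is false, so \neg \neg \Diamond \Box (\Diamond p \lor \Box (q \land \neg q)) is true.
  At s3: \Diamond \Box (\Diamond p \lor \Box (q \land \neg q)) is true, so \neg \Diamond \Box (\Diamond p \lor \Box (q \land \neg q)) is false.
    At s3: \Diamond \Box (\Diamond p \lor \Box (q \land \neg q)) requires \Box (\Diamond p \lor \Box (q \land \neg q)) at some successor in {s2, s3}.
      \Box (\Diamond p \lor \Box (q \land \neg q)) holds at s2, so \Diamond \Box (\Diamond p \lor \Box (q \land \neg q)) is true at s3.

Yes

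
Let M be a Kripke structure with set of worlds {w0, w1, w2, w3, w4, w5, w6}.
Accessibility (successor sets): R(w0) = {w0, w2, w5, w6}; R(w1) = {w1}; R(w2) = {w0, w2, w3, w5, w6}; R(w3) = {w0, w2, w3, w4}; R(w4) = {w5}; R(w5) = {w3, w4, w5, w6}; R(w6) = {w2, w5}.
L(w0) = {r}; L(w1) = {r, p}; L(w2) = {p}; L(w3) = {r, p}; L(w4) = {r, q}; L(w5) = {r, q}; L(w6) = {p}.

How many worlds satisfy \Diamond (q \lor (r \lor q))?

Let φ = \Diamond (q \lor (r \lor q)). Evaluate φ at each world:
  w0 (successors {w0, w2, w5, w6}): φ is true.
  w1 (successors {w1}): φ is true.
  w2 (successors {w0, w2, w3, w5, w6}): φ is true.
  w3 (successors {w0, w2, w3, w4}): φ is true.
  w4 (successors {w5}): φ is true.
  w5 (successors {w3, w4, w5, w6}): φ is true.
  w6 (successors {w2, w5}): φ is true.
For instance, at w3:
  At w3: \Diamond (q \lor (r \lor q)) requires q \lor (r \lor q) at some successor in {w0, w2, w3, w4}.
    q \lor (r \lor q) holds at w0, so \Diamond (q \lor (r \lor q)) is true at w3.
Satisfying worlds: {w0, w1, w2, w3, w4, w5, w6}

7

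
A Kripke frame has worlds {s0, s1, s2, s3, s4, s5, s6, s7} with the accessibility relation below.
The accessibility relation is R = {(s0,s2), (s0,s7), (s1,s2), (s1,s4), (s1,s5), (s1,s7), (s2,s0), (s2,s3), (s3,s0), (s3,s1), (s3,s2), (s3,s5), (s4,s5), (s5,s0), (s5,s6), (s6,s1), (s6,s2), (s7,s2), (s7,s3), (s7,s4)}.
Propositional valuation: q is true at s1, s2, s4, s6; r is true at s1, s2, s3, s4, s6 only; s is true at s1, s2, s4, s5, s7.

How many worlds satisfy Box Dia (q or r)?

6

Let φ = Box Dia (q or r). Evaluate φ at each world:
  s0 (successors {s2, s7}): φ is true.
  s1 (successors {s2, s4, s5, s7}): φ is false.
  s2 (successors {s0, s3}): φ is true.
  s3 (successors {s0, s1, s2, s5}): φ is true.
  s4 (successors {s5}): φ is true.
  s5 (successors {s0, s6}): φ is true.
  s6 (successors {s1, s2}): φ is true.
  s7 (successors {s2, s3, s4}): φ is false.
For instance, at s7:
  At s7: Box Dia (q or r) requires Dia (q or r) at every successor {s2, s3, s4}.
    Dia (q or r) fails at s4, so Box Dia (q or r) is false at s7.
      At s4: Dia (q or r) requires q or r at some successor in {s5}.
        At s5: q or r is false.
      So Dia (q or r) is false at s4.
Satisfying worlds: {s0, s2, s3, s4, s5, s6}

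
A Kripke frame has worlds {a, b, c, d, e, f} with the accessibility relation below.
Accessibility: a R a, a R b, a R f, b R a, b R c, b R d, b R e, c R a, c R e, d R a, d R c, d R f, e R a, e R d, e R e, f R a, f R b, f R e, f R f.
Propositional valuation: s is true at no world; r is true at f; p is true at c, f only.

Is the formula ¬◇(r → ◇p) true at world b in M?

At b: ◇(r → ◇p) is true, so ¬◇(r → ◇p) is false.
  At b: ◇(r → ◇p) requires r → ◇p at some successor in {a, c, d, e}.
    r → ◇p holds at a, so ◇(r → ◇p) is true at b.
      At a: r is false, ◇p is true, so r → ◇p is true.

No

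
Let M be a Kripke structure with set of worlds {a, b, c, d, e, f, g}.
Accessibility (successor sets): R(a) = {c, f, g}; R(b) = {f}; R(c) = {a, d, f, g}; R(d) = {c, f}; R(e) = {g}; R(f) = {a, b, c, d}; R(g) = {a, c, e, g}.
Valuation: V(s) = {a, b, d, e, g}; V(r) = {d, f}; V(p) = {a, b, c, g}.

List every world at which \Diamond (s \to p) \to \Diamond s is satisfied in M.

Let φ = \Diamond (s \to p) \to \Diamond s. Evaluate φ at each world:
  a (successors {c, f, g}): φ is true.
  b (successors {f}): φ is false.
  c (successors {a, d, f, g}): φ is true.
  d (successors {c, f}): φ is false.
  e (successors {g}): φ is true.
  f (successors {a, b, c, d}): φ is true.
  g (successors {a, c, e, g}): φ is true.
For instance, at b:
  At b: \Diamond (s \to p) is true, \Diamond s is false, so \Diamond (s \to p) \to \Diamond s is false.
    At b: \Diamond (s \to p) requires s \to p at some successor in {f}.
      s \to p holds at f, so \Diamond (s \to p) is true at b.
    At b: \Diamond s requires s at some successor in {f}.
      At f: s is false.
    So \Diamond s is false at b.
Satisfying worlds: {a, c, e, f, g}

a, c, e, f, g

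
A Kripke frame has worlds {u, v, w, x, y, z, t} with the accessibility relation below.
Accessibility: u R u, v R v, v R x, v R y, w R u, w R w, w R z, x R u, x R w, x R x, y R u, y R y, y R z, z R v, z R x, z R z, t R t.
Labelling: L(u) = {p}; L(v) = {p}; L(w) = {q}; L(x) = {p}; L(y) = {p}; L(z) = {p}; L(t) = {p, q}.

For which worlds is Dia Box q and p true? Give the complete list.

t

Let φ = Dia Box q and p. Evaluate φ at each world:
  u (successors {u}): φ is false.
  v (successors {v, x, y}): φ is false.
  w (successors {u, w, z}): φ is false.
  x (successors {u, w, x}): φ is false.
  y (successors {u, y, z}): φ is false.
  z (successors {v, x, z}): φ is false.
  t (successors {t}): φ is true.
For instance, at w:
  At w: Dia Box q is false, p is false, so Dia Box q and p is false.
    At w: Dia Box q requires Box q at some successor in {u, w, z}.
      At u: Box q is false.
      At w: Box q is false.
      At z: Box q is false.
    So Dia Box q is false at w.
Satisfying worlds: {t}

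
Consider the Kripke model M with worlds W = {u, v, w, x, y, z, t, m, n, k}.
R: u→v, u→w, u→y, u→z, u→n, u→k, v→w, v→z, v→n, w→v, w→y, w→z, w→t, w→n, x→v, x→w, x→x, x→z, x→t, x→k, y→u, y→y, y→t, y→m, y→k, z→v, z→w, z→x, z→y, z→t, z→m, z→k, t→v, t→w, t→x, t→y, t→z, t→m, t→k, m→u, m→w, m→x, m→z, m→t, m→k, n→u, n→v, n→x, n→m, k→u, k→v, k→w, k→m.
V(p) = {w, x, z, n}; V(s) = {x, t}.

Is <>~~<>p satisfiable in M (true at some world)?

Let φ = <>~~<>p. Evaluate φ at each world:
  u (successors {v, w, y, z, n, k}): φ is true.
  v (successors {w, z, n}): φ is true.
  w (successors {v, y, z, t, n}): φ is true.
  x (successors {v, w, x, z, t, k}): φ is true.
  y (successors {u, y, t, m, k}): φ is true.
  z (successors {v, w, x, y, t, m, k}): φ is true.
  t (successors {v, w, x, y, z, m, k}): φ is true.
  m (successors {u, w, x, z, t, k}): φ is true.
  n (successors {u, v, x, m}): φ is true.
  k (successors {u, v, w, m}): φ is true.
Detail at u (witness):
  At u: <>~~<>p requires ~~<>p at some successor in {v, w, y, z, n, k}.
    ~~<>p holds at v, so <>~~<>p is true at u.
      At v: ~<>p is false, so ~~<>p is true.

Yes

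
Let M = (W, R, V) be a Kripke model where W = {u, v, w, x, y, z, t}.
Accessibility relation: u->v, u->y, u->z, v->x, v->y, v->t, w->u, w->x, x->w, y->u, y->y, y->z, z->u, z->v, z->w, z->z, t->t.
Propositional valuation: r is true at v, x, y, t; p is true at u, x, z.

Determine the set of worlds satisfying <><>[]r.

u, v, w, y, z, t

Let φ = <><>[]r. Evaluate φ at each world:
  u (successors {v, y, z}): φ is true.
  v (successors {x, y, t}): φ is true.
  w (successors {u, x}): φ is true.
  x (successors {w}): φ is false.
  y (successors {u, y, z}): φ is true.
  z (successors {u, v, w, z}): φ is true.
  t (successors {t}): φ is true.
For instance, at t:
  At t: <><>[]r requires <>[]r at some successor in {t}.
    <>[]r holds at t, so <><>[]r is true at t.
      At t: <>[]r requires []r at some successor in {t}.
        []r holds at t, so <>[]r is true at t.
Satisfying worlds: {u, v, w, y, z, t}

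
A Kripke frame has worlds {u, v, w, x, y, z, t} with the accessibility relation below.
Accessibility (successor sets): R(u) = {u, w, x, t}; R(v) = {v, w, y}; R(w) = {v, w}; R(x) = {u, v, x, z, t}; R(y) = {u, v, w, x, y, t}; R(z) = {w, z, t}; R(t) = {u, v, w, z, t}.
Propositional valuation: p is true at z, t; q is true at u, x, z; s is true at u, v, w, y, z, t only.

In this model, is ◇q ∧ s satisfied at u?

At u: ◇q is true, s is true, so ◇q ∧ s is true.
  At u: ◇q requires q at some successor in {u, w, x, t}.
    q holds at u, so ◇q is true at u.

Yes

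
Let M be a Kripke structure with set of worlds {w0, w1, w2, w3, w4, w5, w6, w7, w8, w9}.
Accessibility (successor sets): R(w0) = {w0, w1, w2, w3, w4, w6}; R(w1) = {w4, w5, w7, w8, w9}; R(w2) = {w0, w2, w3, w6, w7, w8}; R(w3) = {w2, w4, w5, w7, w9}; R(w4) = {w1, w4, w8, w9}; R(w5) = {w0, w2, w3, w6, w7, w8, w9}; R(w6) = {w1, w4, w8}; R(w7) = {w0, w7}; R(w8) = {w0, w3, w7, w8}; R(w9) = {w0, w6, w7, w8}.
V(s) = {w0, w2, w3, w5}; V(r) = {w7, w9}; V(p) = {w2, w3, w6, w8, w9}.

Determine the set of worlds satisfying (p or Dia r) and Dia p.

w1, w2, w3, w4, w5, w6, w8, w9

Recall that Dia ψ holds at a world iff ψ holds at some accessible world.
Let φ = (p or Dia r) and Dia p. Evaluate φ at each world:
  w0 (successors {w0, w1, w2, w3, w4, w6}): φ is false.
  w1 (successors {w4, w5, w7, w8, w9}): φ is true.
  w2 (successors {w0, w2, w3, w6, w7, w8}): φ is true.
  w3 (successors {w2, w4, w5, w7, w9}): φ is true.
  w4 (successors {w1, w4, w8, w9}): φ is true.
  w5 (successors {w0, w2, w3, w6, w7, w8, w9}): φ is true.
  w6 (successors {w1, w4, w8}): φ is true.
  w7 (successors {w0, w7}): φ is false.
  w8 (successors {w0, w3, w7, w8}): φ is true.
  w9 (successors {w0, w6, w7, w8}): φ is true.
For instance, at w9:
  At w9: p or Dia r is true, Dia p is true, so (p or Dia r) and Dia p is true.
    At w9: p is true, Dia r is true, so p or Dia r is true.
      At w9: Dia r requires r at some successor in {w0, w6, w7, w8}.
        r holds at w7, so Dia r is true at w9.
    At w9: Dia p requires p at some successor in {w0, w6, w7, w8}.
      p holds at w6, so Dia p is true at w9.
Satisfying worlds: {w1, w2, w3, w4, w5, w6, w8, w9}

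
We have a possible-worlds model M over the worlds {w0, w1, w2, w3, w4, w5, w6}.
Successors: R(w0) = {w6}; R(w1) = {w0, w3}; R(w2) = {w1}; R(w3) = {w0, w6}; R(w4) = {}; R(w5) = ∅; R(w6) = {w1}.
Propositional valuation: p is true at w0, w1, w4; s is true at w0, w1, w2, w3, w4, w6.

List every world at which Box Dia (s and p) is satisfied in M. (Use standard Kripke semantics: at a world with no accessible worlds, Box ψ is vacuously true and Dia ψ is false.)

Let φ = Box Dia (s and p). Evaluate φ at each world:
  w0 (successors {w6}): φ is true.
  w1 (successors {w0, w3}): φ is false.
  w2 (successors {w1}): φ is true.
  w3 (successors {w0, w6}): φ is false.
  w4 (successors ∅): φ is true.
  w5 (successors ∅): φ is true.
  w6 (successors {w1}): φ is true.
For instance, at w0:
  At w0: Box Dia (s and p) requires Dia (s and p) at every successor {w6}.
      At w6: Dia (s and p) requires s and p at some successor in {w1}.
        s and p holds at w1, so Dia (s and p) is true at w6.
  So Box Dia (s and p) is true at w0.
Satisfying worlds: {w0, w2, w4, w5, w6}

w0, w2, w4, w5, w6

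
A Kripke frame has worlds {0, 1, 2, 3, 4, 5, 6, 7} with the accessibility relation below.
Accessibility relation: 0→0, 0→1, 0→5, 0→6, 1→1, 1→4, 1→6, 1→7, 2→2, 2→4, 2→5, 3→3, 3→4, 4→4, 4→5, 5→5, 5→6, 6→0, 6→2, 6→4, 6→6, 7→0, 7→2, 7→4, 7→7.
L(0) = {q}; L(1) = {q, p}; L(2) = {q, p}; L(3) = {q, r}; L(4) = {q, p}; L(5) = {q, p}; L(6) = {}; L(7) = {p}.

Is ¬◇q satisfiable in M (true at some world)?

No

Let φ = ¬◇q. Evaluate φ at each world:
  0 (successors {0, 1, 5, 6}): φ is false.
  1 (successors {1, 4, 6, 7}): φ is false.
  2 (successors {2, 4, 5}): φ is false.
  3 (successors {3, 4}): φ is false.
  4 (successors {4, 5}): φ is false.
  5 (successors {5, 6}): φ is false.
  6 (successors {0, 2, 4, 6}): φ is false.
  7 (successors {0, 2, 4, 7}): φ is false.
For instance, at 7:
  At 7: ◇q is true, so ¬◇q is false.
    At 7: ◇q requires q at some successor in {0, 2, 4, 7}.
      q holds at 0, so ◇q is true at 7.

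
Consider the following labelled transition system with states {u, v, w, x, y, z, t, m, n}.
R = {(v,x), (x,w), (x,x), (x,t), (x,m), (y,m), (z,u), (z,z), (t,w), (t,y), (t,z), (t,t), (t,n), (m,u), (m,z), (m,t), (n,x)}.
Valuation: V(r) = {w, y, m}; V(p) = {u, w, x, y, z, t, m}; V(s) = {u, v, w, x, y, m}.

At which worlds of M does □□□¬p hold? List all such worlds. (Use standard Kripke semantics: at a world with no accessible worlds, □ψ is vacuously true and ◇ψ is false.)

u, w

Let φ = □□□¬p. Evaluate φ at each world:
  u (successors ∅): φ is true.
  v (successors {x}): φ is false.
  w (successors ∅): φ is true.
  x (successors {w, x, t, m}): φ is false.
  y (successors {m}): φ is false.
  z (successors {u, z}): φ is false.
  t (successors {w, y, z, t, n}): φ is false.
  m (successors {u, z, t}): φ is false.
  n (successors {x}): φ is false.
For instance, at x:
  At x: □□□¬p requires □□¬p at every successor {w, x, t, m}.
    □□¬p fails at x, so □□□¬p is false at x.
      At x: □□¬p requires □¬p at every successor {w, x, t, m}.
        □¬p fails at x, so □□¬p is false at x.
Satisfying worlds: {u, w}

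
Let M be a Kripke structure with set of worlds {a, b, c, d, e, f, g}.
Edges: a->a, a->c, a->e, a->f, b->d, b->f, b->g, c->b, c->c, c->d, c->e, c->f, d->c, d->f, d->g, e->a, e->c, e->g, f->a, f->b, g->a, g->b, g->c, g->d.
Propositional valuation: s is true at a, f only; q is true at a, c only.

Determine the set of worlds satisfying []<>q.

Let φ = []<>q. Evaluate φ at each world:
  a (successors {a, c, e, f}): φ is true.
  b (successors {d, f, g}): φ is true.
  c (successors {b, c, d, e, f}): φ is false.
  d (successors {c, f, g}): φ is true.
  e (successors {a, c, g}): φ is true.
  f (successors {a, b}): φ is false.
  g (successors {a, b, c, d}): φ is false.
For instance, at d:
  At d: []<>q requires <>q at every successor {c, f, g}.
      At c: <>q requires q at some successor in {b, c, d, e, f}.
        q holds at c, so <>q is true at c.
      At f: <>q requires q at some successor in {a, b}.
        q holds at a, so <>q is true at f.
      At g: <>q requires q at some successor in {a, b, c, d}.
        q holds at a, so <>q is true at g.
  So []<>q is true at d.
Satisfying worlds: {a, b, d, e}

a, b, d, e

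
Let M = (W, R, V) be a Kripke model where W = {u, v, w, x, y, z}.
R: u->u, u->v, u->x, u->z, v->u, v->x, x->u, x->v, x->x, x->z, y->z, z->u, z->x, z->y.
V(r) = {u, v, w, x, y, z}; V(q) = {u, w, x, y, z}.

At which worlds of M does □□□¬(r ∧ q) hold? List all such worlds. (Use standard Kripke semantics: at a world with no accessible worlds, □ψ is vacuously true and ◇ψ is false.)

Recall that □ψ holds at a world iff ψ holds at every accessible world, and ◇ψ holds iff ψ holds at some accessible world.
Let φ = □□□¬(r ∧ q). Evaluate φ at each world:
  u (successors {u, v, x, z}): φ is false.
  v (successors {u, x}): φ is false.
  w (successors ∅): φ is true.
  x (successors {u, v, x, z}): φ is false.
  y (successors {z}): φ is false.
  z (successors {u, x, y}): φ is false.
For instance, at x:
  At x: □□□¬(r ∧ q) requires □□¬(r ∧ q) at every successor {u, v, x, z}.
    □□¬(r ∧ q) fails at u, so □□□¬(r ∧ q) is false at x.
      At u: □□¬(r ∧ q) requires □¬(r ∧ q) at every successor {u, v, x, z}.
        □¬(r ∧ q) fails at u, so □□¬(r ∧ q) is false at u.
Satisfying worlds: {w}

w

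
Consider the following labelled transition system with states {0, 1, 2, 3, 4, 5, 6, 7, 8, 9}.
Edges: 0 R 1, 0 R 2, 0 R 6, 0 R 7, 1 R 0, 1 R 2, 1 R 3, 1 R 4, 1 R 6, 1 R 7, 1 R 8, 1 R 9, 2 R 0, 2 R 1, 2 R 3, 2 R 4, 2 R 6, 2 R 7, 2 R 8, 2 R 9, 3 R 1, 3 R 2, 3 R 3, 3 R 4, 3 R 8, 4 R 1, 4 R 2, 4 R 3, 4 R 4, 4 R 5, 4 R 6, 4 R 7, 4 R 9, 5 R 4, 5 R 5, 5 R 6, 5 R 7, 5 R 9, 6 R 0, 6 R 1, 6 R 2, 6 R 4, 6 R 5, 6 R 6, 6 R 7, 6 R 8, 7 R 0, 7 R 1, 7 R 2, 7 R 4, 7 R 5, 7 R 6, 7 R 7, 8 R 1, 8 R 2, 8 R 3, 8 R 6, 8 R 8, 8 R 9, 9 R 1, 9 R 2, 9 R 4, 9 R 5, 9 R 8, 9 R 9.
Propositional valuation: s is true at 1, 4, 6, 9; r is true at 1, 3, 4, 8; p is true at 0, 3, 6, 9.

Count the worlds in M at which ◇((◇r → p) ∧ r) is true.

5

Recall that ◇ψ holds at a world iff ψ holds at some accessible world.
Let φ = ◇((◇r → p) ∧ r). Evaluate φ at each world:
  0 (successors {1, 2, 6, 7}): φ is false.
  1 (successors {0, 2, 3, 4, 6, 7, 8, 9}): φ is true.
  2 (successors {0, 1, 3, 4, 6, 7, 8, 9}): φ is true.
  3 (successors {1, 2, 3, 4, 8}): φ is true.
  4 (successors {1, 2, 3, 4, 5, 6, 7, 9}): φ is true.
  5 (successors {4, 5, 6, 7, 9}): φ is false.
  6 (successors {0, 1, 2, 4, 5, 6, 7, 8}): φ is false.
  7 (successors {0, 1, 2, 4, 5, 6, 7}): φ is false.
  8 (successors {1, 2, 3, 6, 8, 9}): φ is true.
  9 (successors {1, 2, 4, 5, 8, 9}): φ is false.
For instance, at 5:
  At 5: ◇((◇r → p) ∧ r) requires (◇r → p) ∧ r at some successor in {4, 5, 6, 7, 9}.
    At 4: (◇r → p) ∧ r is false.
    At 5: (◇r → p) ∧ r is false.
    At 6: (◇r → p) ∧ r is false.
    At 7: (◇r → p) ∧ r is false.
    At 9: (◇r → p) ∧ r is false.
  So ◇((◇r → p) ∧ r) is false at 5.
Satisfying worlds: {1, 2, 3, 4, 8}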